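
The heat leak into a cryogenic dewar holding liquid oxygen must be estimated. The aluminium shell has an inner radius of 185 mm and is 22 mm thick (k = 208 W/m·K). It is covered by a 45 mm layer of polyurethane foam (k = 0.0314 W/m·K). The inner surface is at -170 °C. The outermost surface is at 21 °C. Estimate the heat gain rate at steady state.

For a spherical shell R = (1/r₁ − 1/r₂)/(4πk); film R = 1/(h·4πr²). In series:
R_aluminium shell = (1/0.185 − 1/0.207)/(4π×208) = 2.198×10^-4 K/W
R_polyurethane foam = (1/0.207 − 1/0.252)/(4π×0.0314) = 2.186 K/W
R_total = 2.186 K/W
Q = ΔT/R_total = 191/2.186

Q ≈ 87.4 W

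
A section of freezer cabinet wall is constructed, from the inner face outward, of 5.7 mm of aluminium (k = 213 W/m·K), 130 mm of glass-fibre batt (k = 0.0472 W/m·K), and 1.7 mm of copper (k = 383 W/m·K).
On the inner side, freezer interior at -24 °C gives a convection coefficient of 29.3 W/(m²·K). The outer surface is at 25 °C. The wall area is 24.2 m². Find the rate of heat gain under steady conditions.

Treating each layer as a thermal resistance in series:
R_inner film = 1/(h_i·A) = 1/(29.3×24.2) = 0.00141 K/W
R_aluminium = L/(kA) = 0.0057/(213×24.2) = 1.106×10^-6 K/W
R_glass-fibre batt = L/(kA) = 0.13/(0.0472×24.2) = 0.1138 K/W
R_copper = L/(kA) = 0.0017/(383×24.2) = 1.834×10^-7 K/W
R_total = 0.1152 K/W
Q = ΔT / R_total = 49 / 0.1152

Q ≈ 425 W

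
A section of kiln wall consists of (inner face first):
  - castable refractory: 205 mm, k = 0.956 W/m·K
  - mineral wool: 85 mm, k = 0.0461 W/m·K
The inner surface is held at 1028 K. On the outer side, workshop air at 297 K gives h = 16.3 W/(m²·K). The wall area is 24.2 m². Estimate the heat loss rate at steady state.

Thermal resistances in series:
R_castable refractory = L/(kA) = 0.205/(0.956×24.2) = 0.008861 K/W
R_mineral wool = L/(kA) = 0.085/(0.0461×24.2) = 0.07619 K/W
R_outer film = 1/(h_o·A) = 1/(16.3×24.2) = 0.002535 K/W
R_total = 0.08759 K/W
Q = ΔT / R_total = 731 / 0.08759

Q ≈ 8350 W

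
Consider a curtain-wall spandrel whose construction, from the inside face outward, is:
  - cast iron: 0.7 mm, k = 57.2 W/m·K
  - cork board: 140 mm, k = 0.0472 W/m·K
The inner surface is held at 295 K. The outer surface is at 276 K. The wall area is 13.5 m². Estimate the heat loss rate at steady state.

Q ≈ 86.5 W

Series thermal resistances:
R_cast iron = L/(kA) = 0.0007/(57.2×13.5) = 9.065×10^-7 K/W
R_cork board = L/(kA) = 0.14/(0.0472×13.5) = 0.2197 K/W
R_total = 0.2197 K/W
Q = ΔT / R_total = 19 / 0.2197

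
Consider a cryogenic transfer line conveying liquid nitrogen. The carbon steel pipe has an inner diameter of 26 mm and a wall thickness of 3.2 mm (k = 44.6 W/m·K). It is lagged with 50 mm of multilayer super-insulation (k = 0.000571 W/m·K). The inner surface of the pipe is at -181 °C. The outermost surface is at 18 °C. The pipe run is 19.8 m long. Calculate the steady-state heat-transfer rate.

Q ≈ 10 W

Per-layer cylindrical resistances, series-summed:
R_carbon steel pipe wall = ln(16.2/13)/(2π×44.6×19.8) = 3.966×10^-5 K/W
R_multilayer super-insulation = ln(66.2/16.2)/(2π×0.000571×19.8) = 19.82 K/W
R_total = 19.82 K/W
Q = ΔT/R_total = 199/19.82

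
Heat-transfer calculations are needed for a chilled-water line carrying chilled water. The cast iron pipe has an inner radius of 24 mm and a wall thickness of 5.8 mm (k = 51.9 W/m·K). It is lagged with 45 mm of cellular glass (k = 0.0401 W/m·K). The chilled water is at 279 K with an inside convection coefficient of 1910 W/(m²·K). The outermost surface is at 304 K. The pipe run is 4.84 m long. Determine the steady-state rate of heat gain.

Q ≈ 33.1 W

Per-layer cylindrical resistances, series-summed:
R_inner film = 1/(h_i·2πr₁L) = 1/(1910×2π×0.024×4.84) = 7.173×10^-4 K/W
R_cast iron pipe wall = ln(29.8/24)/(2π×51.9×4.84) = 1.371×10^-4 K/W
R_cellular glass = ln(74.8/29.8)/(2π×0.0401×4.84) = 0.7547 K/W
R_total = 0.7555 K/W
Q = ΔT/R_total = 25/0.7555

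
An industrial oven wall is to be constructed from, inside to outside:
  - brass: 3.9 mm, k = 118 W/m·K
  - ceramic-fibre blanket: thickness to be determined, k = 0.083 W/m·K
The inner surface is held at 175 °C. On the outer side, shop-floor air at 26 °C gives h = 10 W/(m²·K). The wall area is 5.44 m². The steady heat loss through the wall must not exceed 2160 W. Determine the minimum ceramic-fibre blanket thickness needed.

L ≈ 22.8 mm

Model the wall as resistances in series:
R_brass = L/(kA) = 0.0039/(118×5.44) = 6.076×10^-6 K/W
R_outer film = 1/(h_o·A) = 1/(10×5.44) = 0.01838 K/W
Sum of the known resistances R_other = 0.01839 K/W
Required total resistance R_tot = ΔT/Q_allow = 149/2160 = 0.06898 K/W
R_ceramic-fibre blanket = R_tot − R_other = 0.05059 K/W
L = R·k·A = 0.05059×0.083×5.44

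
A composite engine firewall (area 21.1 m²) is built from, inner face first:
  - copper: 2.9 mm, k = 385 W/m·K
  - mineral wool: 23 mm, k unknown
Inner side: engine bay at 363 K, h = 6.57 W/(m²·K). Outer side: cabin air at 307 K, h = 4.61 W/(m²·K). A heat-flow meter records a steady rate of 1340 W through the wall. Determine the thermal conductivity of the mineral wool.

k ≈ 0.0449 W/(m·K)

Model the wall as resistances in series:
R_inner film = 1/(h_i·A) = 1/(6.57×21.1) = 0.007214 K/W
R_copper = L/(kA) = 0.0029/(385×21.1) = 3.57×10^-7 K/W
R_outer film = 1/(h_o·A) = 1/(4.61×21.1) = 0.01028 K/W
Sum of known resistances R_other = 0.01749 K/W
Total R = ΔT/Q = 56/1340 = 0.04179 K/W
R_mineral wool = R_total − R_other = 0.0243 K/W
k = L/(R·A) = 0.023/(0.0243×21.1)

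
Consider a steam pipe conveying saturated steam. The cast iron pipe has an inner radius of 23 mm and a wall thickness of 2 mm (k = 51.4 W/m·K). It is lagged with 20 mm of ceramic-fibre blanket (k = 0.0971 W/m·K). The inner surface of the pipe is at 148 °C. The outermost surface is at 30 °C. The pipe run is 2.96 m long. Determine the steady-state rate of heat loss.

Q ≈ 362 W

For a radial system each layer contributes R = ln(r_out/r_in)/(2πkL); films add R = 1/(hA).
R_cast iron pipe wall = ln(25/23)/(2π×51.4×2.96) = 8.722×10^-5 K/W
R_ceramic-fibre blanket = ln(45/25)/(2π×0.0971×2.96) = 0.3255 K/W
R_total = 0.3256 K/W
Q = ΔT/R_total = 118/0.3256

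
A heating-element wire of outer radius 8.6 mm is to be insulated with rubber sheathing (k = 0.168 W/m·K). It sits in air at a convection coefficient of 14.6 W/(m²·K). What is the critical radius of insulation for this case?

r_cr ≈ 11.5 mm

For a cylinder r_cr = k/h = 0.168/14.6
r_cr = 11.5 mm; since the bare radius (8.6 mm) is below r_cr, adding a thin layer of insulation will *increase* heat loss.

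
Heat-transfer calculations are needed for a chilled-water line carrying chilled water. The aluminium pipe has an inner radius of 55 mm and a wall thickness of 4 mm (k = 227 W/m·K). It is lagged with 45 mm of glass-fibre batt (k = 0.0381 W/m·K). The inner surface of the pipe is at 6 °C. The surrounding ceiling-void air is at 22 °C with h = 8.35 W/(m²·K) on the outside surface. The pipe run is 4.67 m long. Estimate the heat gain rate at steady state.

Per-layer cylindrical resistances, series-summed:
R_aluminium pipe wall = ln(59/55)/(2π×227×4.67) = 1.054×10^-5 K/W
R_glass-fibre batt = ln(104/59)/(2π×0.0381×4.67) = 0.507 K/W
R_outer film = 1/(h_o·2πr_oL) = 1/(8.35×2π×0.104×4.67) = 0.03924 K/W
R_total = 0.5463 K/W
Q = ΔT/R_total = 16/0.5463

Q ≈ 29.3 W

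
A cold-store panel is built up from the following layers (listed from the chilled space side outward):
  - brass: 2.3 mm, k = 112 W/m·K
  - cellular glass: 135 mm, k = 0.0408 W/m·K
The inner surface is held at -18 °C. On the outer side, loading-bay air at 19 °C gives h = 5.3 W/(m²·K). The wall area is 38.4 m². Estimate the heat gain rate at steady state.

Q ≈ 406 W

Series thermal resistances:
R_brass = L/(kA) = 0.0023/(112×38.4) = 5.348×10^-7 K/W
R_cellular glass = L/(kA) = 0.135/(0.0408×38.4) = 0.08617 K/W
R_outer film = 1/(h_o·A) = 1/(5.3×38.4) = 0.004914 K/W
R_total = 0.09108 K/W
Q = ΔT / R_total = 37 / 0.09108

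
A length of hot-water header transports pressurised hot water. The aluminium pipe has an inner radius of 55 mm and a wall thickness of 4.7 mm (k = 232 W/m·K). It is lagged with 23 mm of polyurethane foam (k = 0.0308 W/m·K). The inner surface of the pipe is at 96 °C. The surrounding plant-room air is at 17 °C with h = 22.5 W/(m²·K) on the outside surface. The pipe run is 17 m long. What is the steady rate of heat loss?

Q ≈ 759 W

Cylindrical conduction, so R = ln(r₂/r₁)/(2πkL) per layer, in series:
R_aluminium pipe wall = ln(59.7/55)/(2π×232×17) = 3.309×10^-6 K/W
R_polyurethane foam = ln(82.7/59.7)/(2π×0.0308×17) = 0.09906 K/W
R_outer film = 1/(h_o·2πr_oL) = 1/(22.5×2π×0.0827×17) = 0.005031 K/W
R_total = 0.1041 K/W
Q = ΔT/R_total = 79/0.1041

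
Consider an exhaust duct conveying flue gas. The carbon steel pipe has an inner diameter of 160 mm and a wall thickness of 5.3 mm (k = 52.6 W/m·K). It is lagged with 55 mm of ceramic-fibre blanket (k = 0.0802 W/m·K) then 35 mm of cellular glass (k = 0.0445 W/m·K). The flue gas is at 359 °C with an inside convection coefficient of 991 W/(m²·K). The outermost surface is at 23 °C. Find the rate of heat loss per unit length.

Radial resistances (cylindrical: R_cond = ln(r_o/r_i)/(2πkL), R_conv = 1/(h·2πrL)):
R_inner film = 1/(h_i·2πr₁L) = 1/(991×2π×0.08×1) = 0.002008 K/W
R_carbon steel pipe wall = ln(85.3/80)/(2π×52.6×1) = 1.941×10^-4 K/W
R_ceramic-fibre blanket = ln(140.3/85.3)/(2π×0.0802×1) = 0.9875 K/W
R_cellular glass = ln(175.3/140.3)/(2π×0.0445×1) = 0.7965 K/W
R_total = 1.786 K/W
Q = ΔT/R_total = 336/1.786

q′ ≈ 188 W/m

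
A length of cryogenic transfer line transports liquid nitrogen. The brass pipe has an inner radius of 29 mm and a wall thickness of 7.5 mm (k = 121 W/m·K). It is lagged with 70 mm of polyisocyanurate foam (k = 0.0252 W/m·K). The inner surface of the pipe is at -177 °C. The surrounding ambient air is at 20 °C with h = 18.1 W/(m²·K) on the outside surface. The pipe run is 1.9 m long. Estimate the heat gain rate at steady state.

For a radial system each layer contributes R = ln(r_out/r_in)/(2πkL); films add R = 1/(hA).
R_brass pipe wall = ln(36.5/29)/(2π×121×1.9) = 1.592×10^-4 K/W
R_polyisocyanurate foam = ln(106.5/36.5)/(2π×0.0252×1.9) = 3.559 K/W
R_outer film = 1/(h_o·2πr_oL) = 1/(18.1×2π×0.1065×1.9) = 0.04345 K/W
R_total = 3.603 K/W
Q = ΔT/R_total = 197/3.603

Q ≈ 54.7 W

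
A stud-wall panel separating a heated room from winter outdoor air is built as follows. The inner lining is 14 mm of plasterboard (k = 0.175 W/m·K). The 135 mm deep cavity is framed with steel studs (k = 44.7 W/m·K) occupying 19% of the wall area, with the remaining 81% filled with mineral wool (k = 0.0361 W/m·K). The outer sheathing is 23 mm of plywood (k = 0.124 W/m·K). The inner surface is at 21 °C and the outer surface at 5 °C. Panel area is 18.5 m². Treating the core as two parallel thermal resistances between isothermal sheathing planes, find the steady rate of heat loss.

Sheathing layers in series; stud and cavity paths in parallel between them.
R_inner = 0.014/(0.175×18.5) = 0.004324 K/W
R_stud  = 0.135/(44.7×0.19×18.5) = 8.592×10^-4 K/W
R_cav   = 0.135/(0.0361×0.81×18.5) = 0.2496 K/W
1/R_core = 1/R_stud + 1/R_cav → R_core = 8.563×10^-4 K/W
R_outer = 0.023/(0.124×18.5) = 0.01003 K/W
R_total = 0.01521 K/W
Q = ΔT/R_total = 16/0.01521

Q ≈ 1050 W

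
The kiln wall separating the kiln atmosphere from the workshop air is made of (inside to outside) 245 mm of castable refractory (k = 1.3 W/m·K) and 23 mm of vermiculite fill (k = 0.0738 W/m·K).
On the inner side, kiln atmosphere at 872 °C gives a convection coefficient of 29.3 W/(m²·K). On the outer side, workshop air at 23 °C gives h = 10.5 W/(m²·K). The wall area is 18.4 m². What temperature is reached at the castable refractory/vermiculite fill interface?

Model the wall as resistances in series:
R_inner film = 1/(h_i·A) = 1/(29.3×18.4) = 0.001855 K/W
R_castable refractory = L/(kA) = 0.245/(1.3×18.4) = 0.01024 K/W
R_vermiculite fill = L/(kA) = 0.023/(0.0738×18.4) = 0.01694 K/W
R_outer film = 1/(h_o·A) = 1/(10.5×18.4) = 0.005176 K/W
R_total = 0.03421 K/W;  Q = ΔT/R_total = 849/0.03421 = 24820 W
T_interface = T_inner − Q·ΣR(inner→interface) = 872 − 24800×0.0121

T ≈ 572 °C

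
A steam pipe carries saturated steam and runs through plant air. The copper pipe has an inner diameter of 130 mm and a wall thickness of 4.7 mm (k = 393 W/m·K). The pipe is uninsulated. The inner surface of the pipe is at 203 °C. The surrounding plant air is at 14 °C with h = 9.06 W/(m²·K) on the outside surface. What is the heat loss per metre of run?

Per-layer cylindrical resistances, series-summed:
R_copper pipe wall = ln(69.7/65)/(2π×393×1) = 2.827×10^-5 K/W
R_outer film = 1/(h_o·2πr_oL) = 1/(9.06×2π×0.0697×1) = 0.252 K/W
R_total = 0.2521 K/W
Q = ΔT/R_total = 189/0.2521

q′ ≈ 750 W/m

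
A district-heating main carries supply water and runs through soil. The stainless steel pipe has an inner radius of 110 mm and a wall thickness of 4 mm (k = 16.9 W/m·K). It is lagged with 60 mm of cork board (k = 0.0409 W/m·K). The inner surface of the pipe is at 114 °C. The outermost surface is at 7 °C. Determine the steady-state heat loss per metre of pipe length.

q′ ≈ 65 W/m

Radial resistances (cylindrical: R_cond = ln(r_o/r_i)/(2πkL), R_conv = 1/(h·2πrL)):
R_stainless steel pipe wall = ln(114/110)/(2π×16.9×1) = 3.364×10^-4 K/W
R_cork board = ln(174/114)/(2π×0.0409×1) = 1.645 K/W
R_total = 1.646 K/W
Q = ΔT/R_total = 107/1.646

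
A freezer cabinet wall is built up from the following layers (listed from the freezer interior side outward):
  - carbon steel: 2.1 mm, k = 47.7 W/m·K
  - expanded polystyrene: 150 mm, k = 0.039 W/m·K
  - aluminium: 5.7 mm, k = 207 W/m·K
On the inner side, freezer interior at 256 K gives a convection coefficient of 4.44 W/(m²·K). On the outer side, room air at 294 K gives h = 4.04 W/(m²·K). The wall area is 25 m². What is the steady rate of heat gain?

Treating each layer as a thermal resistance in series:
R_inner film = 1/(h_i·A) = 1/(4.44×25) = 0.009009 K/W
R_carbon steel = L/(kA) = 0.0021/(47.7×25) = 1.761×10^-6 K/W
R_expanded polystyrene = L/(kA) = 0.15/(0.039×25) = 0.1538 K/W
R_aluminium = L/(kA) = 0.0057/(207×25) = 1.101×10^-6 K/W
R_outer film = 1/(h_o·A) = 1/(4.04×25) = 0.009901 K/W
R_total = 0.1728 K/W
Q = ΔT / R_total = 38 / 0.1728

Q ≈ 220 W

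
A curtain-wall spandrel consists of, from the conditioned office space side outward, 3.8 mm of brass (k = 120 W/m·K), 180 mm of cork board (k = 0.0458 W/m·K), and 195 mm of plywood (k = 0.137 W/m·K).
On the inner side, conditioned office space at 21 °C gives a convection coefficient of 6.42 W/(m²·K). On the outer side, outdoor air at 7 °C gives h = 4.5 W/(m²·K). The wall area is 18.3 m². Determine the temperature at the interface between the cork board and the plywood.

T ≈ 11 °C

Treating each layer as a thermal resistance in series:
R_inner film = 1/(h_i·A) = 1/(6.42×18.3) = 0.008512 K/W
R_brass = L/(kA) = 0.0038/(120×18.3) = 1.73×10^-6 K/W
R_cork board = L/(kA) = 0.18/(0.0458×18.3) = 0.2148 K/W
R_plywood = L/(kA) = 0.195/(0.137×18.3) = 0.07778 K/W
R_outer film = 1/(h_o·A) = 1/(4.5×18.3) = 0.01214 K/W
R_total = 0.3132 K/W;  Q = ΔT/R_total = 14/0.3132 = 44.7 W
T_interface = T_inner − Q·ΣR(inner→interface) = 21 − 44.7×0.2233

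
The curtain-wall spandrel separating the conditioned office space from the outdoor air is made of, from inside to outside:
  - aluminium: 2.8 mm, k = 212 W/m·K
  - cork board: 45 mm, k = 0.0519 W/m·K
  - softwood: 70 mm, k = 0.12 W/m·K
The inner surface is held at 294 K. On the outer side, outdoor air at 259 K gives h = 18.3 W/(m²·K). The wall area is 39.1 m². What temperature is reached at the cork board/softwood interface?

T ≈ 274 K

Series thermal resistances:
R_aluminium = L/(kA) = 0.0028/(212×39.1) = 3.378×10^-7 K/W
R_cork board = L/(kA) = 0.045/(0.0519×39.1) = 0.02218 K/W
R_softwood = L/(kA) = 0.07/(0.12×39.1) = 0.01492 K/W
R_outer film = 1/(h_o·A) = 1/(18.3×39.1) = 0.001398 K/W
R_total = 0.03849 K/W;  Q = ΔT/R_total = 35/0.03849 = 909.3 W
T_interface = T_inner − Q·ΣR(inner→interface) = 294 − 909×0.02218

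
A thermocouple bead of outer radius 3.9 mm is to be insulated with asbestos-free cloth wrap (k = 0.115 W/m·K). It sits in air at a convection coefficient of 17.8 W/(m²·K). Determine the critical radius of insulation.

r_cr ≈ 12.9 mm

For a sphere r_cr = 2k/h = 2×0.115/17.8
r_cr = 12.9 mm; since the bare radius (3.9 mm) is below r_cr, adding a thin layer of insulation will *increase* heat loss.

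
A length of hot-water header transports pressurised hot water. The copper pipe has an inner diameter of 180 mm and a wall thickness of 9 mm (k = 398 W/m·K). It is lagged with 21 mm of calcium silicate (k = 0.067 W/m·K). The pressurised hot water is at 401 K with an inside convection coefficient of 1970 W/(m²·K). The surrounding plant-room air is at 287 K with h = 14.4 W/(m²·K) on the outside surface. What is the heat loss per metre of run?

Radial resistances (cylindrical: R_cond = ln(r_o/r_i)/(2πkL), R_conv = 1/(h·2πrL)):
R_inner film = 1/(h_i·2πr₁L) = 1/(1970×2π×0.09×1) = 8.977×10^-4 K/W
R_copper pipe wall = ln(99/90)/(2π×398×1) = 3.811×10^-5 K/W
R_calcium silicate = ln(120/99)/(2π×0.067×1) = 0.457 K/W
R_outer film = 1/(h_o·2πr_oL) = 1/(14.4×2π×0.12×1) = 0.0921 K/W
R_total = 0.55 K/W
Q = ΔT/R_total = 114/0.55

q′ ≈ 207 W/m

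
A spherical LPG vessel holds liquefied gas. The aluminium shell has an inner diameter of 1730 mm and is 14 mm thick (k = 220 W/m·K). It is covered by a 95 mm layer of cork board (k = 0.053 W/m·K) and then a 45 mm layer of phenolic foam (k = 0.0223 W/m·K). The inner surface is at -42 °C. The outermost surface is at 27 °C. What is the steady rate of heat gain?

For a spherical shell R = (1/r₁ − 1/r₂)/(4πk); film R = 1/(h·4πr²). In series:
R_aluminium shell = (1/0.865 − 1/0.879)/(4π×220) = 6.66×10^-6 K/W
R_cork board = (1/0.879 − 1/0.974)/(4π×0.053) = 0.1666 K/W
R_phenolic foam = (1/0.974 − 1/1.019)/(4π×0.0223) = 0.1618 K/W
R_total = 0.3284 K/W
Q = ΔT/R_total = 69/0.3284

Q ≈ 210 W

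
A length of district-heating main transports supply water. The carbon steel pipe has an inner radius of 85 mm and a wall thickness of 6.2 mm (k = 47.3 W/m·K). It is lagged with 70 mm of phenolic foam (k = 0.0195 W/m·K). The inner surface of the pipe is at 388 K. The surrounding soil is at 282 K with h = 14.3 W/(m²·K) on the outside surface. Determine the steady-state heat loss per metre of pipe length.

Cylindrical conduction, so R = ln(r₂/r₁)/(2πkL) per layer, in series:
R_carbon steel pipe wall = ln(91.2/85)/(2π×47.3×1) = 2.369×10^-4 K/W
R_phenolic foam = ln(161.2/91.2)/(2π×0.0195×1) = 4.649 K/W
R_outer film = 1/(h_o·2πr_oL) = 1/(14.3×2π×0.1612×1) = 0.06904 K/W
R_total = 4.718 K/W
Q = ΔT/R_total = 106/4.718

q′ ≈ 22.5 W/m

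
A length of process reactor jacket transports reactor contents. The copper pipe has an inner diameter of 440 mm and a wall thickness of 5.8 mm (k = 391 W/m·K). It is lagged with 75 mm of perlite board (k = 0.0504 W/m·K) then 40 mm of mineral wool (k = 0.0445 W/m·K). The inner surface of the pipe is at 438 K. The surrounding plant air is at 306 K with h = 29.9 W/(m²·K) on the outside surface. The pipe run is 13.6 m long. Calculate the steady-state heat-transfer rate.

Treating each annulus and film as a series resistance:
R_copper pipe wall = ln(225.8/220)/(2π×391×13.6) = 7.788×10^-7 K/W
R_perlite board = ln(300.8/225.8)/(2π×0.0504×13.6) = 0.06659 K/W
R_mineral wool = ln(340.8/300.8)/(2π×0.0445×13.6) = 0.03283 K/W
R_outer film = 1/(h_o·2πr_oL) = 1/(29.9×2π×0.3408×13.6) = 0.001148 K/W
R_total = 0.1006 K/W
Q = ΔT/R_total = 132/0.1006

Q ≈ 1310 W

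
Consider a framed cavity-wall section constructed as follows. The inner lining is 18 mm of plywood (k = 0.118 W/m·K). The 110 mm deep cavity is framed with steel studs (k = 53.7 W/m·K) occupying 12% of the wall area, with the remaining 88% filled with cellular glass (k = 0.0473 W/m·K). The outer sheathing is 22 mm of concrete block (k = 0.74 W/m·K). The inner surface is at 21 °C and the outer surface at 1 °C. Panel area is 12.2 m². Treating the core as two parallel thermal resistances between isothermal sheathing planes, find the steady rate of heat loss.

Sheathing layers in series; stud and cavity paths in parallel between them.
R_inner = 0.018/(0.118×12.2) = 0.0125 K/W
R_stud  = 0.11/(53.7×0.12×12.2) = 0.001399 K/W
R_cav   = 0.11/(0.0473×0.88×12.2) = 0.2166 K/W
1/R_core = 1/R_stud + 1/R_cav → R_core = 0.00139 K/W
R_outer = 0.022/(0.74×12.2) = 0.002437 K/W
R_total = 0.01633 K/W
Q = ΔT/R_total = 20/0.01633

Q ≈ 1220 W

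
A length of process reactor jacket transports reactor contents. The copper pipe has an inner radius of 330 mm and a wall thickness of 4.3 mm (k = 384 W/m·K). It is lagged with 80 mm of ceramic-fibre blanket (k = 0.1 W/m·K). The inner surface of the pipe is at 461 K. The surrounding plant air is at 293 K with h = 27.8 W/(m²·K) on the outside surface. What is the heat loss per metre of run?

q′ ≈ 473 W/m

Cylindrical conduction, so R = ln(r₂/r₁)/(2πkL) per layer, in series:
R_copper pipe wall = ln(334.3/330)/(2π×384×1) = 5.366×10^-6 K/W
R_ceramic-fibre blanket = ln(414.3/334.3)/(2π×0.1×1) = 0.3415 K/W
R_outer film = 1/(h_o·2πr_oL) = 1/(27.8×2π×0.4143×1) = 0.01382 K/W
R_total = 0.3553 K/W
Q = ΔT/R_total = 168/0.3553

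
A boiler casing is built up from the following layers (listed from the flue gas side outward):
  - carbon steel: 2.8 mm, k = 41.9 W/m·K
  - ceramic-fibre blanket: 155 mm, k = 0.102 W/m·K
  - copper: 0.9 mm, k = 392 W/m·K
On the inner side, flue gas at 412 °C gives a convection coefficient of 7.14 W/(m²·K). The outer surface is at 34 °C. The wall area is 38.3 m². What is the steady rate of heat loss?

Using the resistance-network approach (series):
R_inner film = 1/(h_i·A) = 1/(7.14×38.3) = 0.003657 K/W
R_carbon steel = L/(kA) = 0.0028/(41.9×38.3) = 1.745×10^-6 K/W
R_ceramic-fibre blanket = L/(kA) = 0.155/(0.102×38.3) = 0.03968 K/W
R_copper = L/(kA) = 0.0009/(392×38.3) = 5.995×10^-8 K/W
R_total = 0.04334 K/W
Q = ΔT / R_total = 378 / 0.04334

Q ≈ 8720 W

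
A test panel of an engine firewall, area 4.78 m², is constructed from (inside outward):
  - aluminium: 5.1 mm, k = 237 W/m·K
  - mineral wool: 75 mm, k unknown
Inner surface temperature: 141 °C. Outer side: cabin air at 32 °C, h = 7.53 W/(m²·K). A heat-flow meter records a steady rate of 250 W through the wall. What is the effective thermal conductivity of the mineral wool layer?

Using the resistance-network approach (series):
R_aluminium = L/(kA) = 0.0051/(237×4.78) = 4.502×10^-6 K/W
R_outer film = 1/(h_o·A) = 1/(7.53×4.78) = 0.02778 K/W
Sum of known resistances R_other = 0.02779 K/W
Total R = ΔT/Q = 109/250 = 0.436 K/W
R_mineral wool = R_total − R_other = 0.4082 K/W
k = L/(R·A) = 0.075/(0.4082×4.78)

k ≈ 0.0384 W/(m·K)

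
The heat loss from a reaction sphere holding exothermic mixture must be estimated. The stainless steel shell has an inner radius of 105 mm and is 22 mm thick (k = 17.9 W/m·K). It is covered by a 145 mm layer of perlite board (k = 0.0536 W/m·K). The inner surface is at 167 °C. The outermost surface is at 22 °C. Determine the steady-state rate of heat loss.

Q ≈ 23.2 W

Each spherical layer contributes R = (1/r_i − 1/r_o)/(4πk):
R_stainless steel shell = (1/0.105 − 1/0.127)/(4π×17.9) = 0.007334 K/W
R_perlite board = (1/0.127 − 1/0.272)/(4π×0.0536) = 6.232 K/W
R_total = 6.239 K/W
Q = ΔT/R_total = 145/6.239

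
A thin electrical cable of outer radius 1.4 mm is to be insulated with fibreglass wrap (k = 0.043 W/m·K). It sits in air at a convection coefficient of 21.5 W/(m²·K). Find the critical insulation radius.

For a cylinder r_cr = k/h = 0.043/21.5
r_cr = 2 mm; since the bare radius (1.4 mm) is below r_cr, adding a thin layer of insulation will *increase* heat loss.

r_cr ≈ 2 mm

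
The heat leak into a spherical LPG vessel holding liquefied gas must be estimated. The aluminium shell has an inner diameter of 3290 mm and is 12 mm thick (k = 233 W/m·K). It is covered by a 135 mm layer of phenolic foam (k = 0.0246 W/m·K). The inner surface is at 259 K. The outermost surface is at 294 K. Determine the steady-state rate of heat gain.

Q ≈ 238 W

Spherical conduction: R = (1/r_in − 1/r_out)/(4πk) per layer; series-sum.
R_aluminium shell = (1/1.645 − 1/1.657)/(4π×233) = 1.504×10^-6 K/W
R_phenolic foam = (1/1.657 − 1/1.792)/(4π×0.0246) = 0.1471 K/W
R_total = 0.1471 K/W
Q = ΔT/R_total = 35/0.1471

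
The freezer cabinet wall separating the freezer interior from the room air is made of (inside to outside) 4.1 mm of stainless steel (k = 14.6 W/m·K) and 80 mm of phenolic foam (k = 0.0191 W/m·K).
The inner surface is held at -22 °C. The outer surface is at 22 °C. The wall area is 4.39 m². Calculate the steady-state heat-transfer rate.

Q ≈ 46.1 W

Using the resistance-network approach (series):
R_stainless steel = L/(kA) = 0.0041/(14.6×4.39) = 6.397×10^-5 K/W
R_phenolic foam = L/(kA) = 0.08/(0.0191×4.39) = 0.9541 K/W
R_total = 0.9542 K/W
Q = ΔT / R_total = 44 / 0.9542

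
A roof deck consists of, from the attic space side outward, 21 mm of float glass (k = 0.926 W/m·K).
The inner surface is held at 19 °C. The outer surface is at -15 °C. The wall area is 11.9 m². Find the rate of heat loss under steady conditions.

Q ≈ 17800 W

Treating each layer as a thermal resistance in series:
R_float glass = L/(kA) = 0.021/(0.926×11.9) = 0.001906 K/W
R_total = 0.001906 K/W
Q = ΔT / R_total = 34 / 0.001906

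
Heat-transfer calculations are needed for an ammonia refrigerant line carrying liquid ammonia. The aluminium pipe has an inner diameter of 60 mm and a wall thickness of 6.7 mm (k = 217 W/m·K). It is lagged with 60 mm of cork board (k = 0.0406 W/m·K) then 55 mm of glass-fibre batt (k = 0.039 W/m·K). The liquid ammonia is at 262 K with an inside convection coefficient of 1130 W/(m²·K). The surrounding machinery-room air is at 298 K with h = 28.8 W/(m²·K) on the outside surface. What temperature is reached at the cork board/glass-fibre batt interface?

T ≈ 286 K

Per-layer cylindrical resistances, series-summed:
R_inner film = 1/(h_i·2πr₁L) = 1/(1130×2π×0.03×1) = 0.004695 K/W
R_aluminium pipe wall = ln(36.7/30)/(2π×217×1) = 1.478×10^-4 K/W
R_cork board = ln(96.7/36.7)/(2π×0.0406×1) = 3.798 K/W
R_glass-fibre batt = ln(151.7/96.7)/(2π×0.039×1) = 1.838 K/W
R_outer film = 1/(h_o·2πr_oL) = 1/(28.8×2π×0.1517×1) = 0.03643 K/W
R_total = 5.677 K/W
Q = ΔT/R_total = 36/5.677
Q = 6.34 W/m
T_interface = T_inner + Q·ΣR(inner→interface) = 262 + 6.34×3.803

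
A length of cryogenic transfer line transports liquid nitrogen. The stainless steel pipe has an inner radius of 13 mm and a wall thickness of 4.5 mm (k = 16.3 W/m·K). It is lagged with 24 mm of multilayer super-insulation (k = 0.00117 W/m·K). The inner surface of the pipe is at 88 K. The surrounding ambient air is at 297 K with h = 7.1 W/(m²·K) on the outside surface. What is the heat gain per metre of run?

q′ ≈ 1.77 W/m

Cylindrical conduction, so R = ln(r₂/r₁)/(2πkL) per layer, in series:
R_stainless steel pipe wall = ln(17.5/13)/(2π×16.3×1) = 0.002902 K/W
R_multilayer super-insulation = ln(41.5/17.5)/(2π×0.00117×1) = 117.5 K/W
R_outer film = 1/(h_o·2πr_oL) = 1/(7.1×2π×0.0415×1) = 0.5401 K/W
R_total = 118 K/W
Q = ΔT/R_total = 209/118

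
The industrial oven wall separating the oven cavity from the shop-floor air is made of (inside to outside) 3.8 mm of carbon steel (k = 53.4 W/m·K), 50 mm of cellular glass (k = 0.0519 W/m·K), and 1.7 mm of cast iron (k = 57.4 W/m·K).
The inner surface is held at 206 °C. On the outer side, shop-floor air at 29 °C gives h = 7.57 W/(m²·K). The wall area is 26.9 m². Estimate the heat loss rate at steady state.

Using the resistance-network approach (series):
R_carbon steel = L/(kA) = 0.0038/(53.4×26.9) = 2.645×10^-6 K/W
R_cellular glass = L/(kA) = 0.05/(0.0519×26.9) = 0.03581 K/W
R_cast iron = L/(kA) = 0.0017/(57.4×26.9) = 1.101×10^-6 K/W
R_outer film = 1/(h_o·A) = 1/(7.57×26.9) = 0.004911 K/W
R_total = 0.04073 K/W
Q = ΔT / R_total = 177 / 0.04073

Q ≈ 4350 W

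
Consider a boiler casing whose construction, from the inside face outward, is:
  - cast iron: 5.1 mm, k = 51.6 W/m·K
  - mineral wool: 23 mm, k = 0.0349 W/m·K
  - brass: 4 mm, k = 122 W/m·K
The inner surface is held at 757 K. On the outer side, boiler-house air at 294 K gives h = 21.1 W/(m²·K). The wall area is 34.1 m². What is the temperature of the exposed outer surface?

Thermal resistances in series:
R_cast iron = L/(kA) = 0.0051/(51.6×34.1) = 2.898×10^-6 K/W
R_mineral wool = L/(kA) = 0.023/(0.0349×34.1) = 0.01933 K/W
R_brass = L/(kA) = 0.004/(122×34.1) = 9.615×10^-7 K/W
R_outer film = 1/(h_o·A) = 1/(21.1×34.1) = 0.00139 K/W
R_total = 0.02072 K/W;  Q = ΔT/R_total = 463/0.02072 = 22350 W
T_interface = T_inner − Q·ΣR(inner→interface) = 757 − 22300×0.01933

T ≈ 325 K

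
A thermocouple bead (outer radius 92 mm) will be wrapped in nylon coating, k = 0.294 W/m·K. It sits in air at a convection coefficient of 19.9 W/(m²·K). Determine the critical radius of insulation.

For a sphere r_cr = 2k/h = 2×0.294/19.9
r_cr = 29.5 mm; since the bare radius (92 mm) is above r_cr, any added insulation will reduce heat loss.

r_cr ≈ 29.5 mm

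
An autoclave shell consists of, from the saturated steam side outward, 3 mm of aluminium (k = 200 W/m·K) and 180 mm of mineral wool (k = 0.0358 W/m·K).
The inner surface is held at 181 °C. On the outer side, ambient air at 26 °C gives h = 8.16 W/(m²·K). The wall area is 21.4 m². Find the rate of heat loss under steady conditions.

Q ≈ 644 W

Using the resistance-network approach (series):
R_aluminium = L/(kA) = 0.003/(200×21.4) = 7.009×10^-7 K/W
R_mineral wool = L/(kA) = 0.18/(0.0358×21.4) = 0.235 K/W
R_outer film = 1/(h_o·A) = 1/(8.16×21.4) = 0.005727 K/W
R_total = 0.2407 K/W
Q = ΔT / R_total = 155 / 0.2407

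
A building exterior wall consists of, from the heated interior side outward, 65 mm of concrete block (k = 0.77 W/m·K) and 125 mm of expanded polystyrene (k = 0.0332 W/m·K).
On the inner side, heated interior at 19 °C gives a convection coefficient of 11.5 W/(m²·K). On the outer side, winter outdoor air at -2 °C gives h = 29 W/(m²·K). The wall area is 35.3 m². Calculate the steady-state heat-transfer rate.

Model the wall as resistances in series:
R_inner film = 1/(h_i·A) = 1/(11.5×35.3) = 0.002463 K/W
R_concrete block = L/(kA) = 0.065/(0.77×35.3) = 0.002391 K/W
R_expanded polystyrene = L/(kA) = 0.125/(0.0332×35.3) = 0.1067 K/W
R_outer film = 1/(h_o·A) = 1/(29×35.3) = 9.768×10^-4 K/W
R_total = 0.1125 K/W
Q = ΔT / R_total = 21 / 0.1125

Q ≈ 187 W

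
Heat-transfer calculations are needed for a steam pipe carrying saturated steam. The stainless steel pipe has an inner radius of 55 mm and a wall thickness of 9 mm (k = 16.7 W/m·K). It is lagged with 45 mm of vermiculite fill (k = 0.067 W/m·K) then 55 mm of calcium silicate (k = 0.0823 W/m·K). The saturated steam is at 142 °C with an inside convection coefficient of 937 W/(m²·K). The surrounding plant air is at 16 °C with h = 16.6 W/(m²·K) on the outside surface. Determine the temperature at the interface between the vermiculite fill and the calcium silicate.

Cylindrical conduction, so R = ln(r₂/r₁)/(2πkL) per layer, in series:
R_inner film = 1/(h_i·2πr₁L) = 1/(937×2π×0.055×1) = 0.003088 K/W
R_stainless steel pipe wall = ln(64/55)/(2π×16.7×1) = 0.001444 K/W
R_vermiculite fill = ln(109/64)/(2π×0.067×1) = 1.265 K/W
R_calcium silicate = ln(164/109)/(2π×0.0823×1) = 0.79 K/W
R_outer film = 1/(h_o·2πr_oL) = 1/(16.6×2π×0.164×1) = 0.05846 K/W
R_total = 2.118 K/W
Q = ΔT/R_total = 126/2.118
Q = 59.5 W/m
T_interface = T_inner − Q·ΣR(inner→interface) = 142 − 59.5×1.269

T ≈ 66.5 °C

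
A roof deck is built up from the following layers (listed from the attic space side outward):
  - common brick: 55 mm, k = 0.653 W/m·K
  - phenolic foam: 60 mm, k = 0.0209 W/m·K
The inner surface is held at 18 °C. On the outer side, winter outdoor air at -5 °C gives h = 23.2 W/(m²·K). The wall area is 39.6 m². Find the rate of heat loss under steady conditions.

Q ≈ 304 W

Treating each layer as a thermal resistance in series:
R_common brick = L/(kA) = 0.055/(0.653×39.6) = 0.002127 K/W
R_phenolic foam = L/(kA) = 0.06/(0.0209×39.6) = 0.0725 K/W
R_outer film = 1/(h_o·A) = 1/(23.2×39.6) = 0.001088 K/W
R_total = 0.07571 K/W
Q = ΔT / R_total = 23 / 0.07571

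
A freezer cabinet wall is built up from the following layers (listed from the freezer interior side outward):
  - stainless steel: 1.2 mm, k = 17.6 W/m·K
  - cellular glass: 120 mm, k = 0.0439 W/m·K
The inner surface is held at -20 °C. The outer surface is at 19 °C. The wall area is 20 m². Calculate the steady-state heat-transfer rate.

Q ≈ 285 W

Model the wall as resistances in series:
R_stainless steel = L/(kA) = 0.0012/(17.6×20) = 3.409×10^-6 K/W
R_cellular glass = L/(kA) = 0.12/(0.0439×20) = 0.1367 K/W
R_total = 0.1367 K/W
Q = ΔT / R_total = 39 / 0.1367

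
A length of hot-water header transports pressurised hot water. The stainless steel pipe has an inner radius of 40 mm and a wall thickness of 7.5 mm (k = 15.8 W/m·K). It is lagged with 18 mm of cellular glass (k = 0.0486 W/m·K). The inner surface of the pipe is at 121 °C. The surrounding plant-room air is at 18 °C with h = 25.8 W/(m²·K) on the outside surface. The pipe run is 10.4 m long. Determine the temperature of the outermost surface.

Cylindrical conduction, so R = ln(r₂/r₁)/(2πkL) per layer, in series:
R_stainless steel pipe wall = ln(47.5/40)/(2π×15.8×10.4) = 1.664×10^-4 K/W
R_cellular glass = ln(65.5/47.5)/(2π×0.0486×10.4) = 0.1012 K/W
R_outer film = 1/(h_o·2πr_oL) = 1/(25.8×2π×0.0655×10.4) = 0.009056 K/W
R_total = 0.1104 K/W
Q = ΔT/R_total = 103/0.1104
Q = 933 W
T_interface = T_inner − Q·ΣR(inner→interface) = 121 − 933×0.1013

T ≈ 26.4 °C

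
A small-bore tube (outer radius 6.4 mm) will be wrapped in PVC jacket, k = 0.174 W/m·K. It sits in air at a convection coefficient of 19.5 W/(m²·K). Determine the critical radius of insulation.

For a cylinder r_cr = k/h = 0.174/19.5
r_cr = 8.92 mm; since the bare radius (6.4 mm) is below r_cr, adding a thin layer of insulation will *increase* heat loss.

r_cr ≈ 8.92 mm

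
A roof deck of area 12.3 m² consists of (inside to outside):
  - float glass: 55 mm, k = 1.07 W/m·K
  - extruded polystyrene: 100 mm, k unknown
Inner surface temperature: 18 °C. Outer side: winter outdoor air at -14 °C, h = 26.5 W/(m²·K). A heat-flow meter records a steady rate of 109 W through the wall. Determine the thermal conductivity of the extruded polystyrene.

k ≈ 0.0284 W/(m·K)

Model the wall as resistances in series:
R_float glass = L/(kA) = 0.055/(1.07×12.3) = 0.004179 K/W
R_outer film = 1/(h_o·A) = 1/(26.5×12.3) = 0.003068 K/W
Sum of known resistances R_other = 0.007247 K/W
Total R = ΔT/Q = 32/109 = 0.2936 K/W
R_extruded polystyrene = R_total − R_other = 0.2863 K/W
k = L/(R·A) = 0.1/(0.2863×12.3)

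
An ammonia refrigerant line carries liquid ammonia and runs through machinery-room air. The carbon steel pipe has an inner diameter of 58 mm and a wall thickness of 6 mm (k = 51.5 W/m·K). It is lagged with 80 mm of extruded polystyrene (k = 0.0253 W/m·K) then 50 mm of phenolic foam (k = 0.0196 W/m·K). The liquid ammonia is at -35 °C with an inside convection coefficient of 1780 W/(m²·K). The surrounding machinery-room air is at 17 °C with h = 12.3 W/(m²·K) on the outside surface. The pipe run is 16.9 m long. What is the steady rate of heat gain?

Q ≈ 83.7 W

Per-layer cylindrical resistances, series-summed:
R_inner film = 1/(h_i·2πr₁L) = 1/(1780×2π×0.029×16.9) = 1.824×10^-4 K/W
R_carbon steel pipe wall = ln(35/29)/(2π×51.5×16.9) = 3.439×10^-5 K/W
R_extruded polystyrene = ln(115/35)/(2π×0.0253×16.9) = 0.4428 K/W
R_phenolic foam = ln(165/115)/(2π×0.0196×16.9) = 0.1735 K/W
R_outer film = 1/(h_o·2πr_oL) = 1/(12.3×2π×0.165×16.9) = 0.00464 K/W
R_total = 0.6211 K/W
Q = ΔT/R_total = 52/0.6211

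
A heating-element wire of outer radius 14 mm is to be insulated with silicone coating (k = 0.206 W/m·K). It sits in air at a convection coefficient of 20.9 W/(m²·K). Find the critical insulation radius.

r_cr ≈ 9.86 mm

For a cylinder r_cr = k/h = 0.206/20.9
r_cr = 9.86 mm; since the bare radius (14 mm) is above r_cr, any added insulation will reduce heat loss.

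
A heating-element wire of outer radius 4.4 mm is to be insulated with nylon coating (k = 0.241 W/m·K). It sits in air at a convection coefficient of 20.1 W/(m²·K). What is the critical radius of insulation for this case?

r_cr ≈ 12 mm

For a cylinder r_cr = k/h = 0.241/20.1
r_cr = 12 mm; since the bare radius (4.4 mm) is below r_cr, adding a thin layer of insulation will *increase* heat loss.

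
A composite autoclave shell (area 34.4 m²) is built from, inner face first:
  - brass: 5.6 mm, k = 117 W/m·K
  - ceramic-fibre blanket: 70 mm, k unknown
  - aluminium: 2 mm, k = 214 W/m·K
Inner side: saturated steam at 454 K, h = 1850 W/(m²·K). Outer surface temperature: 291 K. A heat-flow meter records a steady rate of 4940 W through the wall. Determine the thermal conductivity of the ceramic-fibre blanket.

k ≈ 0.0617 W/(m·K)

Series thermal resistances:
R_inner film = 1/(h_i·A) = 1/(1850×34.4) = 1.571×10^-5 K/W
R_brass = L/(kA) = 0.0056/(117×34.4) = 1.391×10^-6 K/W
R_aluminium = L/(kA) = 0.002/(214×34.4) = 2.717×10^-7 K/W
Sum of known resistances R_other = 1.738×10^-5 K/W
Total R = ΔT/Q = 163/4940 = 0.033 K/W
R_ceramic-fibre blanket = R_total − R_other = 0.03298 K/W
k = L/(R·A) = 0.07/(0.03298×34.4)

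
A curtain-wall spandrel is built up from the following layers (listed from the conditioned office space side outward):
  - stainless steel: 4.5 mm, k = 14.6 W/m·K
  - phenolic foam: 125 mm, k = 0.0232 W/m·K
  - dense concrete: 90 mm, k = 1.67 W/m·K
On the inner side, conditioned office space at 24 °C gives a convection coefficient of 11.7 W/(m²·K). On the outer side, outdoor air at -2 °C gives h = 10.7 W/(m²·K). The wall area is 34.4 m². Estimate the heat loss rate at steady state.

Thermal resistances in series:
R_inner film = 1/(h_i·A) = 1/(11.7×34.4) = 0.002485 K/W
R_stainless steel = L/(kA) = 0.0045/(14.6×34.4) = 8.96×10^-6 K/W
R_phenolic foam = L/(kA) = 0.125/(0.0232×34.4) = 0.1566 K/W
R_dense concrete = L/(kA) = 0.09/(1.67×34.4) = 0.001567 K/W
R_outer film = 1/(h_o·A) = 1/(10.7×34.4) = 0.002717 K/W
R_total = 0.1634 K/W
Q = ΔT / R_total = 26 / 0.1634

Q ≈ 159 W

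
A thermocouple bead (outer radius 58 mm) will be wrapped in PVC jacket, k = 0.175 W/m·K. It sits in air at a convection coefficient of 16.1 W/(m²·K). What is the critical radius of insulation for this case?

For a sphere r_cr = 2k/h = 2×0.175/16.1
r_cr = 21.7 mm; since the bare radius (58 mm) is above r_cr, any added insulation will reduce heat loss.

r_cr ≈ 21.7 mm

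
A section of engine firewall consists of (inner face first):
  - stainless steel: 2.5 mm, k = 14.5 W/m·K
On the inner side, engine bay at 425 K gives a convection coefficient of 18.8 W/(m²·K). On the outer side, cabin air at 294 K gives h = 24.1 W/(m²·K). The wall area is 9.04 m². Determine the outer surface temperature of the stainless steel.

T ≈ 351 K

Series thermal resistances:
R_inner film = 1/(h_i·A) = 1/(18.8×9.04) = 0.005884 K/W
R_stainless steel = L/(kA) = 0.0025/(14.5×9.04) = 1.907×10^-5 K/W
R_outer film = 1/(h_o·A) = 1/(24.1×9.04) = 0.00459 K/W
R_total = 0.01049 K/W;  Q = ΔT/R_total = 131/0.01049 = 12480 W
T_interface = T_inner − Q·ΣR(inner→interface) = 425 − 12500×0.005903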